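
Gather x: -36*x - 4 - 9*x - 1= -45*x - 5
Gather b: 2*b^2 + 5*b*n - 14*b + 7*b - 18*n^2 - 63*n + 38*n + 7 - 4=2*b^2 + b*(5*n - 7) - 18*n^2 - 25*n + 3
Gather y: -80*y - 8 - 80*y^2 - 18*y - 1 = -80*y^2 - 98*y - 9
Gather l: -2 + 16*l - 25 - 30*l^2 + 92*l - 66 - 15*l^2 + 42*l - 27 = -45*l^2 + 150*l - 120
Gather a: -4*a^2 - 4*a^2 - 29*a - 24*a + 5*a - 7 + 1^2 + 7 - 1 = -8*a^2 - 48*a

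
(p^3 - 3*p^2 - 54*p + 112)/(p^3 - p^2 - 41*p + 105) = (p^2 - 10*p + 16)/(p^2 - 8*p + 15)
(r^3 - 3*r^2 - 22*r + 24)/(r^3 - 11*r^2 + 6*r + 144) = (r^2 + 3*r - 4)/(r^2 - 5*r - 24)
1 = 1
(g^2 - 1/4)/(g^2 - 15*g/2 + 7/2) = (g + 1/2)/(g - 7)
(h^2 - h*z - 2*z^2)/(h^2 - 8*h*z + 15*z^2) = (h^2 - h*z - 2*z^2)/(h^2 - 8*h*z + 15*z^2)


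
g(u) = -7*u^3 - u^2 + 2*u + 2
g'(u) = -21*u^2 - 2*u + 2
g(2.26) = -79.39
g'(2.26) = -109.78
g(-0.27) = 1.52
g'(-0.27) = 1.01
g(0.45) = 2.06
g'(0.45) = -3.15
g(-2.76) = 136.03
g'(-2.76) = -152.45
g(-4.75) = 720.14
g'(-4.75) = -462.31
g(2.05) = -58.41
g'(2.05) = -90.35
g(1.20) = -9.14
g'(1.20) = -30.64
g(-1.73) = 31.79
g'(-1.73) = -57.39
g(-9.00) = 5006.00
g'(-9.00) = -1681.00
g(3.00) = -190.00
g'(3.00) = -193.00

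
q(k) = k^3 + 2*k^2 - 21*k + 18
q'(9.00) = 258.00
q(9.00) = 720.00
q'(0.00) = -21.00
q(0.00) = 18.00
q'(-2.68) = -10.17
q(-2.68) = 69.40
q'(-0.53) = -22.28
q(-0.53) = 29.54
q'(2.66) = 10.87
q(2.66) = -4.89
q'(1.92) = -2.26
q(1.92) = -7.87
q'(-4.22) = 15.55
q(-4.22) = 67.09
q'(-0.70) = -22.33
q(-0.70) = 33.34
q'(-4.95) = 32.71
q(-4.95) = 49.67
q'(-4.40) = 19.48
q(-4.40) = 63.94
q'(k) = 3*k^2 + 4*k - 21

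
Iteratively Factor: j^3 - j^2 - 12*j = (j - 4)*(j^2 + 3*j) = (j - 4)*(j + 3)*(j)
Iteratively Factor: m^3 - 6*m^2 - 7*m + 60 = (m - 5)*(m^2 - m - 12) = (m - 5)*(m + 3)*(m - 4)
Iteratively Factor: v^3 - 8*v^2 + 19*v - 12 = (v - 4)*(v^2 - 4*v + 3) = (v - 4)*(v - 3)*(v - 1)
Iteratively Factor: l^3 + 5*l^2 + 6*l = (l + 2)*(l^2 + 3*l) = (l + 2)*(l + 3)*(l)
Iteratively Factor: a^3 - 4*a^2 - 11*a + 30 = (a - 5)*(a^2 + a - 6) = (a - 5)*(a - 2)*(a + 3)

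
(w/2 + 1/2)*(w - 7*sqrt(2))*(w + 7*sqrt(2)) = w^3/2 + w^2/2 - 49*w - 49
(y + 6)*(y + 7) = y^2 + 13*y + 42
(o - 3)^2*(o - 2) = o^3 - 8*o^2 + 21*o - 18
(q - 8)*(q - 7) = q^2 - 15*q + 56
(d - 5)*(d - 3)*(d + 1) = d^3 - 7*d^2 + 7*d + 15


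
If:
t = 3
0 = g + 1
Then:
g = -1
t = 3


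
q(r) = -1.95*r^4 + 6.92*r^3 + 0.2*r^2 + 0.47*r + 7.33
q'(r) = -7.8*r^3 + 20.76*r^2 + 0.4*r + 0.47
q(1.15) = 15.25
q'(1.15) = 16.52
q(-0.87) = 1.40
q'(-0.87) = 20.97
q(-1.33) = -15.32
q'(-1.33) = 55.01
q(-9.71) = -23648.14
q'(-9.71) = 9094.81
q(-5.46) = -2848.68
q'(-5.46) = 1886.79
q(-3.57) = -623.40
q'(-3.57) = 618.52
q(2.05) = 34.31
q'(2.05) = 21.34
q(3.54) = 12.25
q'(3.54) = -83.98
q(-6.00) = -4010.21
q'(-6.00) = 2430.23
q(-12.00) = -52362.47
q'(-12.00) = 16463.51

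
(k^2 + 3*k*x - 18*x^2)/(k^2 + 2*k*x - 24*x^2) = (-k + 3*x)/(-k + 4*x)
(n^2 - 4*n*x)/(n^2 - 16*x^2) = n/(n + 4*x)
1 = 1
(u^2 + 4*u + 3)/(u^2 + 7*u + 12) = (u + 1)/(u + 4)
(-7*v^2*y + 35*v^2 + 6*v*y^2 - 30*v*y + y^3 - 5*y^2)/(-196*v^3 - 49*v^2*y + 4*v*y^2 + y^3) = (-v*y + 5*v + y^2 - 5*y)/(-28*v^2 - 3*v*y + y^2)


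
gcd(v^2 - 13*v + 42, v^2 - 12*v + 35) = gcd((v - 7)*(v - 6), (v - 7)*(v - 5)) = v - 7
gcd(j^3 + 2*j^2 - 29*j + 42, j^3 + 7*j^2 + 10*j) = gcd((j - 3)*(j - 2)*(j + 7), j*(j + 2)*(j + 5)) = 1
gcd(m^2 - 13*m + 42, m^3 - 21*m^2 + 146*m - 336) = m^2 - 13*m + 42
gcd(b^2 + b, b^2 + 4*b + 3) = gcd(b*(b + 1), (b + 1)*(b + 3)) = b + 1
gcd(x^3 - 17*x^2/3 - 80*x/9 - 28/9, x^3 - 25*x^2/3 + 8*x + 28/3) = x^2 - 19*x/3 - 14/3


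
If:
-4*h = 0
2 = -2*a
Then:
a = -1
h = 0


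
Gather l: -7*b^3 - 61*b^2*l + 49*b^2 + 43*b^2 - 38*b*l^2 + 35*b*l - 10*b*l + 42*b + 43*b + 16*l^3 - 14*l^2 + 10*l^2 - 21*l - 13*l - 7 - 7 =-7*b^3 + 92*b^2 + 85*b + 16*l^3 + l^2*(-38*b - 4) + l*(-61*b^2 + 25*b - 34) - 14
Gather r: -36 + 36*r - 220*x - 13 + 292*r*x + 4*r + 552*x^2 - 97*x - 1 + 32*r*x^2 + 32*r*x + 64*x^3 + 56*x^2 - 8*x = r*(32*x^2 + 324*x + 40) + 64*x^3 + 608*x^2 - 325*x - 50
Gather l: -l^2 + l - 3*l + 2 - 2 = -l^2 - 2*l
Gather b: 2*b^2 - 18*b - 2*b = 2*b^2 - 20*b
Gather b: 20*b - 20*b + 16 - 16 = 0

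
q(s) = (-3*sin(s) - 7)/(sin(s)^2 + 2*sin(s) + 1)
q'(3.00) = -7.61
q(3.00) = -5.70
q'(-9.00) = -43.78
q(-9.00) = -16.68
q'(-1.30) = 44823.59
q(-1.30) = -3094.36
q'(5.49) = 261.89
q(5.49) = -58.86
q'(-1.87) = -27336.89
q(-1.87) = -2093.98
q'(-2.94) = -19.92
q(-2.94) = -10.00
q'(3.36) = -21.02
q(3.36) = -10.35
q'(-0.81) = 290.39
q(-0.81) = -63.50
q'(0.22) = 6.29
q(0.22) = -5.16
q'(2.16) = -1.22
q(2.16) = -2.83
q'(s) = (-2*sin(s)*cos(s) - 2*cos(s))*(-3*sin(s) - 7)/(sin(s)^2 + 2*sin(s) + 1)^2 - 3*cos(s)/(sin(s)^2 + 2*sin(s) + 1) = (3*sin(s) + 11)*cos(s)/(sin(s) + 1)^3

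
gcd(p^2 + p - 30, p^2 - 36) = p + 6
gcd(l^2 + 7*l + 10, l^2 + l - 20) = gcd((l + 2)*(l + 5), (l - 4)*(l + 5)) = l + 5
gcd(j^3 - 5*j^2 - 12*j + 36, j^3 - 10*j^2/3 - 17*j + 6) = j^2 - 3*j - 18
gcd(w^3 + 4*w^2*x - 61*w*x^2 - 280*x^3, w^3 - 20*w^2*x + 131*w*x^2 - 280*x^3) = -w + 8*x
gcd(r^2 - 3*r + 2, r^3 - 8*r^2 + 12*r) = r - 2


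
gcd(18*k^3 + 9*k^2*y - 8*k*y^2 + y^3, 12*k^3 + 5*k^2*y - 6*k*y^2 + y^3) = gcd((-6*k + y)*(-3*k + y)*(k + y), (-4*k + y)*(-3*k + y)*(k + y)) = -3*k^2 - 2*k*y + y^2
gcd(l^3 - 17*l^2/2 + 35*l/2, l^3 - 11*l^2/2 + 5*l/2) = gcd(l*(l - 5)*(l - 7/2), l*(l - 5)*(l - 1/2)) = l^2 - 5*l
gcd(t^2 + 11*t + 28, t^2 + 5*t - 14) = t + 7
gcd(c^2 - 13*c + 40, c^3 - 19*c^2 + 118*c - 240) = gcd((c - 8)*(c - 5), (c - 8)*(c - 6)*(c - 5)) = c^2 - 13*c + 40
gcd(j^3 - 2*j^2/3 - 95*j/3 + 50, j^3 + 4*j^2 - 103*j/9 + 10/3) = j^2 + 13*j/3 - 10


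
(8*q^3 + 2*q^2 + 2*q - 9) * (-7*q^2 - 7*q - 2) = -56*q^5 - 70*q^4 - 44*q^3 + 45*q^2 + 59*q + 18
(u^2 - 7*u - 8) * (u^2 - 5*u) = u^4 - 12*u^3 + 27*u^2 + 40*u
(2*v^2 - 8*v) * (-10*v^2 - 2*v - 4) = -20*v^4 + 76*v^3 + 8*v^2 + 32*v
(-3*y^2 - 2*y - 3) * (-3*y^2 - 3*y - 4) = 9*y^4 + 15*y^3 + 27*y^2 + 17*y + 12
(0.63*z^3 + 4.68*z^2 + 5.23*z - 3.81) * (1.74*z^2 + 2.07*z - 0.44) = 1.0962*z^5 + 9.4473*z^4 + 18.5106*z^3 + 2.1375*z^2 - 10.1879*z + 1.6764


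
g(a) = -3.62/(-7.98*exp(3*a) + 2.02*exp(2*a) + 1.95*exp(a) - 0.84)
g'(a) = -3.62*(23.94*exp(3*a) - 4.04*exp(2*a) - 1.95*exp(a))/(-7.98*exp(3*a) + 2.02*exp(2*a) + 1.95*exp(a) - 0.84)^2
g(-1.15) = 13.24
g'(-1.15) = 12.72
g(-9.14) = 4.31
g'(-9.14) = 0.00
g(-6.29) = 4.33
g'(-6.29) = 0.02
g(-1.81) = 7.21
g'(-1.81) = 4.64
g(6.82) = 0.00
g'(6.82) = -0.00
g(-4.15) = 4.48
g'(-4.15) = 0.18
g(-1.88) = 6.91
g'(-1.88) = 4.05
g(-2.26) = 5.81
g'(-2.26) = 2.05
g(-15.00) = 4.31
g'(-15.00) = 0.00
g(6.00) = 0.00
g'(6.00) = 0.00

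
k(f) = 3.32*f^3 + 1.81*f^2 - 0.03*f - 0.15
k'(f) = 9.96*f^2 + 3.62*f - 0.03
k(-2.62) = -47.36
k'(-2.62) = 58.86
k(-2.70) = -52.22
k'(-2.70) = 62.80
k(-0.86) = -0.90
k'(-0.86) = 4.22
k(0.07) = -0.14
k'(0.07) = 0.27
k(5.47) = 597.22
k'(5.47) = 317.78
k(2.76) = 83.36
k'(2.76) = 85.83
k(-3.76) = -150.93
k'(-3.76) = 127.17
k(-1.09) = -2.27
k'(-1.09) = 7.86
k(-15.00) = -10797.45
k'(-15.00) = 2186.67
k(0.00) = -0.15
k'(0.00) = -0.03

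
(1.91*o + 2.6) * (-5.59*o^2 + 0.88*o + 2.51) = -10.6769*o^3 - 12.8532*o^2 + 7.0821*o + 6.526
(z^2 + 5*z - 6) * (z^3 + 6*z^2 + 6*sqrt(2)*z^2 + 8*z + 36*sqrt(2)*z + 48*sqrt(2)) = z^5 + 6*sqrt(2)*z^4 + 11*z^4 + 32*z^3 + 66*sqrt(2)*z^3 + 4*z^2 + 192*sqrt(2)*z^2 - 48*z + 24*sqrt(2)*z - 288*sqrt(2)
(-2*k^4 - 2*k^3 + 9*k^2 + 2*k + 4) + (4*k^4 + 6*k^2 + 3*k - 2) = 2*k^4 - 2*k^3 + 15*k^2 + 5*k + 2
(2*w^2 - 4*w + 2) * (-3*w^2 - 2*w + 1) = -6*w^4 + 8*w^3 + 4*w^2 - 8*w + 2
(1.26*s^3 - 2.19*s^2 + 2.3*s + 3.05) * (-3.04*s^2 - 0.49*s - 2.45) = -3.8304*s^5 + 6.0402*s^4 - 9.0059*s^3 - 5.0335*s^2 - 7.1295*s - 7.4725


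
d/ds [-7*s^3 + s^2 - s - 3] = -21*s^2 + 2*s - 1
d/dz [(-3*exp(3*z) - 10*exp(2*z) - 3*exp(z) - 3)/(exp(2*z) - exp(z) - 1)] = (-3*exp(3*z) + 6*exp(2*z) + 22*exp(z) + 26)*exp(2*z)/(exp(4*z) - 2*exp(3*z) - exp(2*z) + 2*exp(z) + 1)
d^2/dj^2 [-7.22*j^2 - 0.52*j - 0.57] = -14.4400000000000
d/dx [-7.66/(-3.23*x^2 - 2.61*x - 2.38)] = (-49.4836*x - 19.9926)/(3.23*x^2 + 2.61*x + 2.38)^2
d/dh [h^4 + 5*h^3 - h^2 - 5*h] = 4*h^3 + 15*h^2 - 2*h - 5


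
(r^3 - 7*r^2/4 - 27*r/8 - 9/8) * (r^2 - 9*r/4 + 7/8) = r^5 - 4*r^4 + 23*r^3/16 + 79*r^2/16 - 27*r/64 - 63/64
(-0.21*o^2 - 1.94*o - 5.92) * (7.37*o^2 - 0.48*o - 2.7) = -1.5477*o^4 - 14.197*o^3 - 42.1322*o^2 + 8.0796*o + 15.984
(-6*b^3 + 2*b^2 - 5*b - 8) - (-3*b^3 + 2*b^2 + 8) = -3*b^3 - 5*b - 16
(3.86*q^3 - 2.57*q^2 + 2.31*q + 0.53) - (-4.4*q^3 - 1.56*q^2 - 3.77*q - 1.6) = 8.26*q^3 - 1.01*q^2 + 6.08*q + 2.13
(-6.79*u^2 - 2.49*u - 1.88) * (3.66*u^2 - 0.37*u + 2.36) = -24.8514*u^4 - 6.6011*u^3 - 21.9839*u^2 - 5.1808*u - 4.4368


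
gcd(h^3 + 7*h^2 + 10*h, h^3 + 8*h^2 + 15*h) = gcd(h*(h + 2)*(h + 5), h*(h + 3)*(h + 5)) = h^2 + 5*h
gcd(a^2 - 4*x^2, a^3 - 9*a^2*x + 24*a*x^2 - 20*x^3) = -a + 2*x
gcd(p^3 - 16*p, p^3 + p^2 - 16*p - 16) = p^2 - 16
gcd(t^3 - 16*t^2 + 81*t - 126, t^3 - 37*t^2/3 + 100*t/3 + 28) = t^2 - 13*t + 42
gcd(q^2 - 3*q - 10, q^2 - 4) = q + 2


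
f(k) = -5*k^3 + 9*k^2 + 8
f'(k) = -15*k^2 + 18*k = 3*k*(6 - 5*k)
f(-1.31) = 34.69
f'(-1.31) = -49.32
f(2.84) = -33.94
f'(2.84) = -69.86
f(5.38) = -510.10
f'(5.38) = -337.33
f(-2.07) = 90.91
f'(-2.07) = -101.53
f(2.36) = -7.59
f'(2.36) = -41.06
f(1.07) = 12.18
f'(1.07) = 2.09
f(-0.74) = 14.95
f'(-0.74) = -21.53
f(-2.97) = 218.38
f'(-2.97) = -185.77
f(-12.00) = 9944.00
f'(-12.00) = -2376.00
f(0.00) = 8.00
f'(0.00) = 0.00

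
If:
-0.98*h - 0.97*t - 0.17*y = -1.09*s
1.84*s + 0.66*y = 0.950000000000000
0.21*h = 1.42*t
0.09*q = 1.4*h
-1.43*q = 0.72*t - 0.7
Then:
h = 0.03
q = 0.49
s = 0.18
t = 0.00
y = 0.94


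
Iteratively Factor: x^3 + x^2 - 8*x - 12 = (x + 2)*(x^2 - x - 6) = (x + 2)^2*(x - 3)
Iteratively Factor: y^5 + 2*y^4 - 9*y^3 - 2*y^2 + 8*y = (y + 1)*(y^4 + y^3 - 10*y^2 + 8*y) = (y - 2)*(y + 1)*(y^3 + 3*y^2 - 4*y) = (y - 2)*(y + 1)*(y + 4)*(y^2 - y) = y*(y - 2)*(y + 1)*(y + 4)*(y - 1)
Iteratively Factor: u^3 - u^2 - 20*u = (u - 5)*(u^2 + 4*u) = (u - 5)*(u + 4)*(u)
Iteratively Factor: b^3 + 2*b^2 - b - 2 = (b + 2)*(b^2 - 1) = (b - 1)*(b + 2)*(b + 1)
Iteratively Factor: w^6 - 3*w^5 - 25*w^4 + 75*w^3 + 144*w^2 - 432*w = (w - 3)*(w^5 - 25*w^3 + 144*w) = (w - 3)^2*(w^4 + 3*w^3 - 16*w^2 - 48*w) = (w - 4)*(w - 3)^2*(w^3 + 7*w^2 + 12*w) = (w - 4)*(w - 3)^2*(w + 3)*(w^2 + 4*w) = (w - 4)*(w - 3)^2*(w + 3)*(w + 4)*(w)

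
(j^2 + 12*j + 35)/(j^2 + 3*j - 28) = (j + 5)/(j - 4)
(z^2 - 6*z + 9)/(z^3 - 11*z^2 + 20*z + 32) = (z^2 - 6*z + 9)/(z^3 - 11*z^2 + 20*z + 32)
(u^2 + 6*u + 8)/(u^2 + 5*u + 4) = (u + 2)/(u + 1)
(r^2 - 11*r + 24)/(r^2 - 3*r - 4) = (-r^2 + 11*r - 24)/(-r^2 + 3*r + 4)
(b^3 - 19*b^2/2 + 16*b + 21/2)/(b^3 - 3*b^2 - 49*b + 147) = (b + 1/2)/(b + 7)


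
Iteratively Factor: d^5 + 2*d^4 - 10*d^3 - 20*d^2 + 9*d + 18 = (d + 3)*(d^4 - d^3 - 7*d^2 + d + 6) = (d + 1)*(d + 3)*(d^3 - 2*d^2 - 5*d + 6) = (d - 3)*(d + 1)*(d + 3)*(d^2 + d - 2) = (d - 3)*(d - 1)*(d + 1)*(d + 3)*(d + 2)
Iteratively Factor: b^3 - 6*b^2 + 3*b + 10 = (b - 2)*(b^2 - 4*b - 5) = (b - 5)*(b - 2)*(b + 1)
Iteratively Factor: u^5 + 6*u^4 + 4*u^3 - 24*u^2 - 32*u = (u + 2)*(u^4 + 4*u^3 - 4*u^2 - 16*u) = u*(u + 2)*(u^3 + 4*u^2 - 4*u - 16) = u*(u + 2)*(u + 4)*(u^2 - 4) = u*(u - 2)*(u + 2)*(u + 4)*(u + 2)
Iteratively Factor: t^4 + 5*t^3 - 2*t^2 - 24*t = (t - 2)*(t^3 + 7*t^2 + 12*t) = (t - 2)*(t + 4)*(t^2 + 3*t) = (t - 2)*(t + 3)*(t + 4)*(t)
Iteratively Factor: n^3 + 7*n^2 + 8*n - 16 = (n + 4)*(n^2 + 3*n - 4) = (n + 4)^2*(n - 1)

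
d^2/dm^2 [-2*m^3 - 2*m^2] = -12*m - 4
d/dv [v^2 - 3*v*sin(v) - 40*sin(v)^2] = -3*v*cos(v) + 2*v - 3*sin(v) - 40*sin(2*v)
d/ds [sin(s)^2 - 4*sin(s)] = 2*(sin(s) - 2)*cos(s)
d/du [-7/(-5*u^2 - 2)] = -70*u/(5*u^2 + 2)^2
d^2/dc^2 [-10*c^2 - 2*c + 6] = -20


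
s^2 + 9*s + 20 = (s + 4)*(s + 5)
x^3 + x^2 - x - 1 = (x - 1)*(x + 1)^2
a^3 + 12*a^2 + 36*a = a*(a + 6)^2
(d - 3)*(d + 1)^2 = d^3 - d^2 - 5*d - 3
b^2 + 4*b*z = b*(b + 4*z)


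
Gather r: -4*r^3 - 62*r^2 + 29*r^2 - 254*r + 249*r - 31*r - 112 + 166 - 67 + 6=-4*r^3 - 33*r^2 - 36*r - 7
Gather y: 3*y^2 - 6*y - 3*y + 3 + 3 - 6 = 3*y^2 - 9*y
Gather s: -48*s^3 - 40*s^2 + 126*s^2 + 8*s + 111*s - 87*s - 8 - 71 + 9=-48*s^3 + 86*s^2 + 32*s - 70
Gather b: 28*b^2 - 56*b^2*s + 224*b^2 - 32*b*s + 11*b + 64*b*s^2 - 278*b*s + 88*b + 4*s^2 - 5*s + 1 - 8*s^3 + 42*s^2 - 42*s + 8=b^2*(252 - 56*s) + b*(64*s^2 - 310*s + 99) - 8*s^3 + 46*s^2 - 47*s + 9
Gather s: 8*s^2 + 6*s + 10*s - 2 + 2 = 8*s^2 + 16*s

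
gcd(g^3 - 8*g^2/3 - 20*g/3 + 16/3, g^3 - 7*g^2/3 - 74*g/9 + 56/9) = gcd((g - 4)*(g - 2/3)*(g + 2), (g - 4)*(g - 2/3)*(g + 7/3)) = g^2 - 14*g/3 + 8/3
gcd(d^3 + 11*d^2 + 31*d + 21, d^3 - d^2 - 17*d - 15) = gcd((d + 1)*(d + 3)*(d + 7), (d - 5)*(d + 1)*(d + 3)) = d^2 + 4*d + 3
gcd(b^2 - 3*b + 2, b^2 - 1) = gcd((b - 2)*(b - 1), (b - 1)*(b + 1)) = b - 1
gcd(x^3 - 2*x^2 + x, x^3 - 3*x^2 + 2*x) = x^2 - x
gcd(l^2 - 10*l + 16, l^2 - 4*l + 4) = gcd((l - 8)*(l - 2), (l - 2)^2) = l - 2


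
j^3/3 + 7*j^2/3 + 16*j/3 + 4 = (j/3 + 1)*(j + 2)^2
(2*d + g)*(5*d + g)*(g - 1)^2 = 10*d^2*g^2 - 20*d^2*g + 10*d^2 + 7*d*g^3 - 14*d*g^2 + 7*d*g + g^4 - 2*g^3 + g^2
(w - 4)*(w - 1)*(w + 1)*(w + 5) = w^4 + w^3 - 21*w^2 - w + 20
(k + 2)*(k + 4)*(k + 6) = k^3 + 12*k^2 + 44*k + 48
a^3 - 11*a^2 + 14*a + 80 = (a - 8)*(a - 5)*(a + 2)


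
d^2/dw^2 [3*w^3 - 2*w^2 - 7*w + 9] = 18*w - 4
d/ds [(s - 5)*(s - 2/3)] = 2*s - 17/3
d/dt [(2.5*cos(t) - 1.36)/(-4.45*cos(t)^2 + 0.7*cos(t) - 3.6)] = (-11.125*cos(t)^2 + 12.104*cos(t) + 8.048)*sin(t)/(19.8025*cos(t)^4 - 6.23*cos(t)^3 + 32.53*cos(t)^2 - 5.04*cos(t) + 12.96)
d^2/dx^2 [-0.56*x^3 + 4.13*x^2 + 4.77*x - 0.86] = 8.26 - 3.36*x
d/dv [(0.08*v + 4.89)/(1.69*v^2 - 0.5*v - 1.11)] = (-0.1352*v^2 - 16.5282*v + 2.3562)/(2.8561*v^4 - 1.69*v^3 - 3.5018*v^2 + 1.11*v + 1.2321)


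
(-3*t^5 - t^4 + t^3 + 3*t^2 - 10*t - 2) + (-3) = -3*t^5 - t^4 + t^3 + 3*t^2 - 10*t - 5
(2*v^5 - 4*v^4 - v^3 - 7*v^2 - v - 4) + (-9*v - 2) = 2*v^5 - 4*v^4 - v^3 - 7*v^2 - 10*v - 6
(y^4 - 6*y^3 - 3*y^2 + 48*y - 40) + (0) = y^4 - 6*y^3 - 3*y^2 + 48*y - 40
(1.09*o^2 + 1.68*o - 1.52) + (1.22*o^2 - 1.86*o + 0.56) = 2.31*o^2 - 0.18*o - 0.96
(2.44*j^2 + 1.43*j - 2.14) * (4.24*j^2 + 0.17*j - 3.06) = 10.3456*j^4 + 6.478*j^3 - 16.2969*j^2 - 4.7396*j + 6.5484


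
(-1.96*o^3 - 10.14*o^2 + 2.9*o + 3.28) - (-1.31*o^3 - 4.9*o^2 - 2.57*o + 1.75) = -0.65*o^3 - 5.24*o^2 + 5.47*o + 1.53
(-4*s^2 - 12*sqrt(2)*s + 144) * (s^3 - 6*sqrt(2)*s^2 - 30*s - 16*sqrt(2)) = -4*s^5 + 12*sqrt(2)*s^4 + 408*s^3 - 440*sqrt(2)*s^2 - 3936*s - 2304*sqrt(2)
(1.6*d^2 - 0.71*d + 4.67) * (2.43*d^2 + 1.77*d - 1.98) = 3.888*d^4 + 1.1067*d^3 + 6.9234*d^2 + 9.6717*d - 9.2466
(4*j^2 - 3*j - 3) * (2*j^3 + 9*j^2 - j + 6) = 8*j^5 + 30*j^4 - 37*j^3 - 15*j - 18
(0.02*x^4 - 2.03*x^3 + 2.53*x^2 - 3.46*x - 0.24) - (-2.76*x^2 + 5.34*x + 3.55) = 0.02*x^4 - 2.03*x^3 + 5.29*x^2 - 8.8*x - 3.79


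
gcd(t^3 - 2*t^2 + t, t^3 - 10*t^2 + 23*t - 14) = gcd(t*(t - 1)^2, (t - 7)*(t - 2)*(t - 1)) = t - 1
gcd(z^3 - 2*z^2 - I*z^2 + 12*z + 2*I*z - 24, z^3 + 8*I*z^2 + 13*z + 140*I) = z - 4*I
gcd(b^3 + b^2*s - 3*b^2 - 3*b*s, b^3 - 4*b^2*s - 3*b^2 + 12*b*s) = b^2 - 3*b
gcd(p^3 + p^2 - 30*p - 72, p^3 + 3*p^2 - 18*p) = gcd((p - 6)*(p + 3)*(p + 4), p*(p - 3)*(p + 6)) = 1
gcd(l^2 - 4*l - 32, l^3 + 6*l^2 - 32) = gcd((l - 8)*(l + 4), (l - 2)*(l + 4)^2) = l + 4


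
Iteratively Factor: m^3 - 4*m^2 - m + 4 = (m - 1)*(m^2 - 3*m - 4) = (m - 1)*(m + 1)*(m - 4)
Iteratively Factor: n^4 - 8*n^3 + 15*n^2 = (n - 3)*(n^3 - 5*n^2) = n*(n - 3)*(n^2 - 5*n) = n*(n - 5)*(n - 3)*(n)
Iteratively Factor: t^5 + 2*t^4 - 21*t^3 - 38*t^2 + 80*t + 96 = (t + 1)*(t^4 + t^3 - 22*t^2 - 16*t + 96) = (t + 1)*(t + 4)*(t^3 - 3*t^2 - 10*t + 24) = (t - 4)*(t + 1)*(t + 4)*(t^2 + t - 6) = (t - 4)*(t - 2)*(t + 1)*(t + 4)*(t + 3)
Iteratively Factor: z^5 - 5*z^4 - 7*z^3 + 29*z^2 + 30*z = (z)*(z^4 - 5*z^3 - 7*z^2 + 29*z + 30) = z*(z - 3)*(z^3 - 2*z^2 - 13*z - 10) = z*(z - 3)*(z + 1)*(z^2 - 3*z - 10) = z*(z - 5)*(z - 3)*(z + 1)*(z + 2)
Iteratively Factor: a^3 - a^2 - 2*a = (a - 2)*(a^2 + a) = (a - 2)*(a + 1)*(a)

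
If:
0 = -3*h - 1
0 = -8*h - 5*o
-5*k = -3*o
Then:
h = -1/3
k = 8/25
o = 8/15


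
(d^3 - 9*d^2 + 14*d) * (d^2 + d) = d^5 - 8*d^4 + 5*d^3 + 14*d^2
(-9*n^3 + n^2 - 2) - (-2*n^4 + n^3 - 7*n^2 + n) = 2*n^4 - 10*n^3 + 8*n^2 - n - 2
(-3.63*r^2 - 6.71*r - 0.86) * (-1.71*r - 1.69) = 6.2073*r^3 + 17.6088*r^2 + 12.8105*r + 1.4534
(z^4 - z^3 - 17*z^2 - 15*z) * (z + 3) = z^5 + 2*z^4 - 20*z^3 - 66*z^2 - 45*z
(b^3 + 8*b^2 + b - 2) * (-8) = -8*b^3 - 64*b^2 - 8*b + 16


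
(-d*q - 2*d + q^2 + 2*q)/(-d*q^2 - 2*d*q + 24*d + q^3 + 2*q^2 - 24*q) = (q + 2)/(q^2 + 2*q - 24)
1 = 1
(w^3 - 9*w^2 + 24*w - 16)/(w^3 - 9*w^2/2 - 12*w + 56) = 2*(w - 1)/(2*w + 7)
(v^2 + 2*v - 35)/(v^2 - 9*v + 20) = (v + 7)/(v - 4)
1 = 1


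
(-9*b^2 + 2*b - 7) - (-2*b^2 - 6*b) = -7*b^2 + 8*b - 7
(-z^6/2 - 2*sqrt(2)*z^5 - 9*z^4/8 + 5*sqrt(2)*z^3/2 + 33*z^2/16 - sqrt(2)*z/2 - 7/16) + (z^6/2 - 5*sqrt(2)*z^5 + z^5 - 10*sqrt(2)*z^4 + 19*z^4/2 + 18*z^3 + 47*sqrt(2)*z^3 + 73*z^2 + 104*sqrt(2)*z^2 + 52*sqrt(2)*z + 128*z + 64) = -7*sqrt(2)*z^5 + z^5 - 10*sqrt(2)*z^4 + 67*z^4/8 + 18*z^3 + 99*sqrt(2)*z^3/2 + 1201*z^2/16 + 104*sqrt(2)*z^2 + 103*sqrt(2)*z/2 + 128*z + 1017/16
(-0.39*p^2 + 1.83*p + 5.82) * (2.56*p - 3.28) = -0.9984*p^3 + 5.964*p^2 + 8.8968*p - 19.0896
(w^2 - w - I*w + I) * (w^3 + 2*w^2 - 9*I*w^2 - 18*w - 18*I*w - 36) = w^5 + w^4 - 10*I*w^4 - 29*w^3 - 10*I*w^3 - 27*w^2 + 38*I*w^2 + 54*w + 18*I*w - 36*I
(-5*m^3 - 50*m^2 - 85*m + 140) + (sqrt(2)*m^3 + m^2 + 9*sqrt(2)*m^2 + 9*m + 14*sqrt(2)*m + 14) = -5*m^3 + sqrt(2)*m^3 - 49*m^2 + 9*sqrt(2)*m^2 - 76*m + 14*sqrt(2)*m + 154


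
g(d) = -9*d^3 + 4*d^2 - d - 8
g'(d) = -27*d^2 + 8*d - 1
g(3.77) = -437.16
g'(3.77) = -354.59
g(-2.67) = 194.49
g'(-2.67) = -214.84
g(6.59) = -2416.60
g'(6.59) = -1120.84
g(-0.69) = -2.45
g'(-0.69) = -19.37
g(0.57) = -8.94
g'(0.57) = -5.21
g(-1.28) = 18.71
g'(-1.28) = -55.48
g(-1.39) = 25.29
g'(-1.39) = -64.29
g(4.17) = -595.22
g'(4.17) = -437.14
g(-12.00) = 16132.00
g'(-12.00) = -3985.00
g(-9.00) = 6886.00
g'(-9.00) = -2260.00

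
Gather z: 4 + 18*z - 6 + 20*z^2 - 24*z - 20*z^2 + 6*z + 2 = 0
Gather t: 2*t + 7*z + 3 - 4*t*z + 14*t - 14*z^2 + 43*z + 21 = t*(16 - 4*z) - 14*z^2 + 50*z + 24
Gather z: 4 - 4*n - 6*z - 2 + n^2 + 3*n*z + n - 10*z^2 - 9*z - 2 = n^2 - 3*n - 10*z^2 + z*(3*n - 15)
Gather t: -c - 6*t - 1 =-c - 6*t - 1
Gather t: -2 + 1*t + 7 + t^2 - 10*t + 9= t^2 - 9*t + 14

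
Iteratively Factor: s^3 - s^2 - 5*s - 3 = (s + 1)*(s^2 - 2*s - 3) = (s - 3)*(s + 1)*(s + 1)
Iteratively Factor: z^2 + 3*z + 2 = (z + 1)*(z + 2)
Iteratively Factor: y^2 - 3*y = (y - 3)*(y)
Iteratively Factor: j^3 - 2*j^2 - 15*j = (j - 5)*(j^2 + 3*j) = j*(j - 5)*(j + 3)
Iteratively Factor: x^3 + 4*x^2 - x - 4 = (x + 4)*(x^2 - 1) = (x - 1)*(x + 4)*(x + 1)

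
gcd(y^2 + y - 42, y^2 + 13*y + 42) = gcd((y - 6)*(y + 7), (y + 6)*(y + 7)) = y + 7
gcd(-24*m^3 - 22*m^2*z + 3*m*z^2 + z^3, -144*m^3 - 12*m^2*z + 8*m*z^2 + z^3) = -24*m^2 + 2*m*z + z^2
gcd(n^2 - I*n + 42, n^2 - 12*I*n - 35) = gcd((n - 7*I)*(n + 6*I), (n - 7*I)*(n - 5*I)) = n - 7*I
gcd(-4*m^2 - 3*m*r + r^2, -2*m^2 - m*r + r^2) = m + r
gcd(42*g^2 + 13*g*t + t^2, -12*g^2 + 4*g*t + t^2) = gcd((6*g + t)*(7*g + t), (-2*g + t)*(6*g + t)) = 6*g + t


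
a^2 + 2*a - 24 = (a - 4)*(a + 6)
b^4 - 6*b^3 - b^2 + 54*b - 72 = (b - 4)*(b - 3)*(b - 2)*(b + 3)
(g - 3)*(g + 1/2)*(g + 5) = g^3 + 5*g^2/2 - 14*g - 15/2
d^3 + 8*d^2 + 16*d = d*(d + 4)^2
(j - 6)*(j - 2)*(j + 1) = j^3 - 7*j^2 + 4*j + 12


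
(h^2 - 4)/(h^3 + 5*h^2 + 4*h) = (h^2 - 4)/(h*(h^2 + 5*h + 4))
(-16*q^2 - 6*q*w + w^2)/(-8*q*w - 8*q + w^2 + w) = (2*q + w)/(w + 1)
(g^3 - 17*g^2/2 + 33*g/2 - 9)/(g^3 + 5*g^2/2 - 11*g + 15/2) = (g - 6)/(g + 5)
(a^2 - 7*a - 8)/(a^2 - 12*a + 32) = (a + 1)/(a - 4)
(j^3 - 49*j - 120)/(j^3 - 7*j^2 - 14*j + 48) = (j + 5)/(j - 2)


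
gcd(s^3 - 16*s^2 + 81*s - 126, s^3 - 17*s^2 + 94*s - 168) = s^2 - 13*s + 42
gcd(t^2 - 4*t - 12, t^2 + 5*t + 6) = t + 2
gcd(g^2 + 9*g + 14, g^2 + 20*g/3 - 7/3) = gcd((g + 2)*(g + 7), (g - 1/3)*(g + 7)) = g + 7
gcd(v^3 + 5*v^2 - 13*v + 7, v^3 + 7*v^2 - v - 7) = v^2 + 6*v - 7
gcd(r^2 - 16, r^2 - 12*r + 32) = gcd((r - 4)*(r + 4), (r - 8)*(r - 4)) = r - 4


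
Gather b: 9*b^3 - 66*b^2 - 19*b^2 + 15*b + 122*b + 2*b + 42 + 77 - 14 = 9*b^3 - 85*b^2 + 139*b + 105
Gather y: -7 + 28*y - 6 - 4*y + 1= 24*y - 12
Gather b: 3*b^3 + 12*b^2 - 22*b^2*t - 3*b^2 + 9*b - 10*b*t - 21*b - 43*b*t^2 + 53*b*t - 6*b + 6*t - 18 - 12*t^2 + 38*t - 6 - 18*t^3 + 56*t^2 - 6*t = 3*b^3 + b^2*(9 - 22*t) + b*(-43*t^2 + 43*t - 18) - 18*t^3 + 44*t^2 + 38*t - 24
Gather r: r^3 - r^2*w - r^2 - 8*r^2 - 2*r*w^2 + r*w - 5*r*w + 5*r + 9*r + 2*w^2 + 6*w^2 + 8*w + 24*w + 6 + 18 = r^3 + r^2*(-w - 9) + r*(-2*w^2 - 4*w + 14) + 8*w^2 + 32*w + 24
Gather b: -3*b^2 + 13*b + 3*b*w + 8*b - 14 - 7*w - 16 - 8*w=-3*b^2 + b*(3*w + 21) - 15*w - 30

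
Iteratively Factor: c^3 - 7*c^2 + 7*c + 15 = (c + 1)*(c^2 - 8*c + 15) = (c - 5)*(c + 1)*(c - 3)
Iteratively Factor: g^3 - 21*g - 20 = (g + 1)*(g^2 - g - 20) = (g + 1)*(g + 4)*(g - 5)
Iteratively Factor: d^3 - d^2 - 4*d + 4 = (d + 2)*(d^2 - 3*d + 2) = (d - 1)*(d + 2)*(d - 2)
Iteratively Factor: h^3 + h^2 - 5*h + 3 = (h + 3)*(h^2 - 2*h + 1) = (h - 1)*(h + 3)*(h - 1)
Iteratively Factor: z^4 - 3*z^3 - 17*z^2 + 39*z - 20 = (z - 1)*(z^3 - 2*z^2 - 19*z + 20) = (z - 5)*(z - 1)*(z^2 + 3*z - 4) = (z - 5)*(z - 1)*(z + 4)*(z - 1)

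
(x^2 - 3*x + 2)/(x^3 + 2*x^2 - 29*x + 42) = (x - 1)/(x^2 + 4*x - 21)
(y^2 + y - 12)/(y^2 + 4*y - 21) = (y + 4)/(y + 7)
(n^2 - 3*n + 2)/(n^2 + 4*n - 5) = (n - 2)/(n + 5)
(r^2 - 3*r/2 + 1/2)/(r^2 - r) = (r - 1/2)/r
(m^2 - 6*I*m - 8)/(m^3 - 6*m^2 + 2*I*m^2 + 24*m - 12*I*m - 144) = (m - 2*I)/(m^2 + 6*m*(-1 + I) - 36*I)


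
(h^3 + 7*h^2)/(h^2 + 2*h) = h*(h + 7)/(h + 2)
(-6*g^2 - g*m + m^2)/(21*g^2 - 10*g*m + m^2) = (-2*g - m)/(7*g - m)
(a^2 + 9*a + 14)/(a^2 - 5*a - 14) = (a + 7)/(a - 7)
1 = 1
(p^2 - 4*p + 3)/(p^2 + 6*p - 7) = (p - 3)/(p + 7)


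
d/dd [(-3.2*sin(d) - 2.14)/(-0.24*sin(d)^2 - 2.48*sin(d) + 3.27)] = (-1.0272*sin(d) + 0.384*cos(2*d) - 16.1552)*cos(d)/(0.24*sin(d)^2 + 2.48*sin(d) - 3.27)^2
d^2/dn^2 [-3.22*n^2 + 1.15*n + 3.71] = -6.44000000000000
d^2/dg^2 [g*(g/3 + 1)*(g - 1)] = 2*g + 4/3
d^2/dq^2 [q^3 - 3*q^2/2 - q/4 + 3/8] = 6*q - 3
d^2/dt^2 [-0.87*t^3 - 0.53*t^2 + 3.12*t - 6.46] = -5.22*t - 1.06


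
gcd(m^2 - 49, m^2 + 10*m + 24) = 1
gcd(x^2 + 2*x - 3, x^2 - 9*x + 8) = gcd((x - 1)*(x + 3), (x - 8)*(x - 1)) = x - 1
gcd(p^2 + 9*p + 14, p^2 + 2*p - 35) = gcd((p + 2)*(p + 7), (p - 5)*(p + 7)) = p + 7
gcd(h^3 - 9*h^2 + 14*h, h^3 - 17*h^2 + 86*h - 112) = h^2 - 9*h + 14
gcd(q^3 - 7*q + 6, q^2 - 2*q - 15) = q + 3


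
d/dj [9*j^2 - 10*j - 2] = 18*j - 10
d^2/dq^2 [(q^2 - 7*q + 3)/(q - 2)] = -14/(q^3 - 6*q^2 + 12*q - 8)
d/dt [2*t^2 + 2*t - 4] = 4*t + 2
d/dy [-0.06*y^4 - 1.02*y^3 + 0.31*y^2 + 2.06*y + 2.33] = -0.24*y^3 - 3.06*y^2 + 0.62*y + 2.06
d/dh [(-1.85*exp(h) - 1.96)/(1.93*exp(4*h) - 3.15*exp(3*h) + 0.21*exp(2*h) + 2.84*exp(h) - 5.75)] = (10.7115*exp(4*h) + 3.4762*exp(3*h) - 18.1335*exp(2*h) + 0.8232*exp(h) + 16.2039)*exp(h)/(3.7249*exp(8*h) - 12.159*exp(7*h) + 10.7331*exp(6*h) + 9.6394*exp(5*h) - 40.0429*exp(4*h) + 37.4178*exp(3*h) + 5.6506*exp(2*h) - 32.66*exp(h) + 33.0625)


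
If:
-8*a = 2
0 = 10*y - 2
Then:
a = -1/4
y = 1/5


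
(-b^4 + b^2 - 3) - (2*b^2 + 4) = -b^4 - b^2 - 7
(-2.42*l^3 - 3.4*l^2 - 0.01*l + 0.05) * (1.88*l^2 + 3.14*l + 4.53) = -4.5496*l^5 - 13.9908*l^4 - 21.6574*l^3 - 15.3394*l^2 + 0.1117*l + 0.2265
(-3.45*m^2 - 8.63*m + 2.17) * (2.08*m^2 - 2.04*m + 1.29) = -7.176*m^4 - 10.9124*m^3 + 17.6683*m^2 - 15.5595*m + 2.7993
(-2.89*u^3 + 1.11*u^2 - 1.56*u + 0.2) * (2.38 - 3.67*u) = 10.6063*u^4 - 10.9519*u^3 + 8.367*u^2 - 4.4468*u + 0.476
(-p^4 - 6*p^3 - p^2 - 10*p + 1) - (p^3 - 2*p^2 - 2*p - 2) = -p^4 - 7*p^3 + p^2 - 8*p + 3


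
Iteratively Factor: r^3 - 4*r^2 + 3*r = (r - 3)*(r^2 - r) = (r - 3)*(r - 1)*(r)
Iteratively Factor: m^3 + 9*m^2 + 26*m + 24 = (m + 3)*(m^2 + 6*m + 8) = (m + 3)*(m + 4)*(m + 2)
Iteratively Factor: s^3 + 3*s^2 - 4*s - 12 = (s + 3)*(s^2 - 4) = (s + 2)*(s + 3)*(s - 2)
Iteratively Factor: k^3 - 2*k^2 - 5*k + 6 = (k + 2)*(k^2 - 4*k + 3) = (k - 3)*(k + 2)*(k - 1)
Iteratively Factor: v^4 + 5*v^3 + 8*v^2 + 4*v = (v + 2)*(v^3 + 3*v^2 + 2*v) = v*(v + 2)*(v^2 + 3*v + 2) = v*(v + 1)*(v + 2)*(v + 2)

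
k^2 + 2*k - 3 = (k - 1)*(k + 3)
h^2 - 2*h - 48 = (h - 8)*(h + 6)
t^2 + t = t*(t + 1)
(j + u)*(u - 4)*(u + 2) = j*u^2 - 2*j*u - 8*j + u^3 - 2*u^2 - 8*u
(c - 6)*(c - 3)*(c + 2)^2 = c^4 - 5*c^3 - 14*c^2 + 36*c + 72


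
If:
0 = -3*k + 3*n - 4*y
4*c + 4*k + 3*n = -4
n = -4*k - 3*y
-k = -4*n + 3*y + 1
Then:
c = -47/16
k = 13/4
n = -7/4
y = -15/4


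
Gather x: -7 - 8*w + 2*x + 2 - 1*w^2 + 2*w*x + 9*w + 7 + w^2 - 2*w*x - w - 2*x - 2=0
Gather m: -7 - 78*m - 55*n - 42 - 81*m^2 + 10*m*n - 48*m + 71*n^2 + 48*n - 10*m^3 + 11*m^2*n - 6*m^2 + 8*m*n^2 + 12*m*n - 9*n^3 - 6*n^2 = -10*m^3 + m^2*(11*n - 87) + m*(8*n^2 + 22*n - 126) - 9*n^3 + 65*n^2 - 7*n - 49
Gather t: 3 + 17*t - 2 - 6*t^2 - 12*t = -6*t^2 + 5*t + 1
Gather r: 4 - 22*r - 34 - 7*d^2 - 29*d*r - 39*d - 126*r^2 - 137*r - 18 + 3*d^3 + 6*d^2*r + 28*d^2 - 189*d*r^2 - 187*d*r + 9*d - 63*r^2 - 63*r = 3*d^3 + 21*d^2 - 30*d + r^2*(-189*d - 189) + r*(6*d^2 - 216*d - 222) - 48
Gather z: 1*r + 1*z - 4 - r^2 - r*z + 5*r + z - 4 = -r^2 + 6*r + z*(2 - r) - 8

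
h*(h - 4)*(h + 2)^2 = h^4 - 12*h^2 - 16*h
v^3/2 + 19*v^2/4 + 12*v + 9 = (v/2 + 1)*(v + 3/2)*(v + 6)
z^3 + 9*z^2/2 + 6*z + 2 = (z + 1/2)*(z + 2)^2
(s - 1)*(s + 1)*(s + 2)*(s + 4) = s^4 + 6*s^3 + 7*s^2 - 6*s - 8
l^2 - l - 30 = (l - 6)*(l + 5)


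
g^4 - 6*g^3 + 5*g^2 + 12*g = g*(g - 4)*(g - 3)*(g + 1)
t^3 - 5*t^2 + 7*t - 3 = (t - 3)*(t - 1)^2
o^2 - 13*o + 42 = (o - 7)*(o - 6)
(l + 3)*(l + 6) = l^2 + 9*l + 18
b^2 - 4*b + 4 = (b - 2)^2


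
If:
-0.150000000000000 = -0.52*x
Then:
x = 0.29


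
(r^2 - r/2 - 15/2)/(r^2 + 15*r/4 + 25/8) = 4*(r - 3)/(4*r + 5)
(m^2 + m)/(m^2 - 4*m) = (m + 1)/(m - 4)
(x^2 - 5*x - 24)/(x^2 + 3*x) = (x - 8)/x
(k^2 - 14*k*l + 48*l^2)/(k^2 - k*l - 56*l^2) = (k - 6*l)/(k + 7*l)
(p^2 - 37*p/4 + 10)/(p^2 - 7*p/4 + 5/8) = 2*(p - 8)/(2*p - 1)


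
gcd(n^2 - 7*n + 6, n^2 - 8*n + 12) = n - 6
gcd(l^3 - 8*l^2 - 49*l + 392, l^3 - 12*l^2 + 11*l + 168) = l^2 - 15*l + 56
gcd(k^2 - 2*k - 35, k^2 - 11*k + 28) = k - 7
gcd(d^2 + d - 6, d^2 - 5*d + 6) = d - 2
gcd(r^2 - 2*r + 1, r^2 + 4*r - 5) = r - 1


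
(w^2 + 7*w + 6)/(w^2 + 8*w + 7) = (w + 6)/(w + 7)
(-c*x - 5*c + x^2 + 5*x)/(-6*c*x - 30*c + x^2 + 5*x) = (-c + x)/(-6*c + x)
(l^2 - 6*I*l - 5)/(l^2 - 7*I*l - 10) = (l - I)/(l - 2*I)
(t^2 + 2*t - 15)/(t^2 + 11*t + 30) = (t - 3)/(t + 6)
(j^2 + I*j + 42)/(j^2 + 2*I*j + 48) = (j + 7*I)/(j + 8*I)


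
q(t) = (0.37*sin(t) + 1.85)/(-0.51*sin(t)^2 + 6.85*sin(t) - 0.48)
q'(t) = (1.02*sin(t)*cos(t) - 6.85*cos(t))*(0.37*sin(t) + 1.85)/(-0.51*sin(t)^2 + 6.85*sin(t) - 0.48)^2 + 0.37*cos(t)/(-0.51*sin(t)^2 + 6.85*sin(t) - 0.48) = (0.1887*sin(t)^2 + 1.887*sin(t) - 12.8501)*cos(t)/(0.2601*sin(t)^4 - 6.987*sin(t)^3 + 47.4121*sin(t)^2 - 6.576*sin(t) + 0.2304)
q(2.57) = 0.67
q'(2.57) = 1.05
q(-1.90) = -0.20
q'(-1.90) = 0.08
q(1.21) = 0.40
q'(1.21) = -0.13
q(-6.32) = -2.51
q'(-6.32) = -24.04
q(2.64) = 0.75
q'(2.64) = 1.44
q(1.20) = 0.40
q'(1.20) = -0.13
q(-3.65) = 0.74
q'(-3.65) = 1.39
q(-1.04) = -0.23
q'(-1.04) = -0.16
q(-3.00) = -1.23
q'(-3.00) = 6.12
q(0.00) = -3.85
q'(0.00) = -55.77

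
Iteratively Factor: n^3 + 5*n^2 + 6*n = (n + 3)*(n^2 + 2*n) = n*(n + 3)*(n + 2)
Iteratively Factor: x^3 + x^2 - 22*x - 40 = (x + 4)*(x^2 - 3*x - 10) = (x - 5)*(x + 4)*(x + 2)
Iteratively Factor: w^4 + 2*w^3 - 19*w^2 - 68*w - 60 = (w + 2)*(w^3 - 19*w - 30) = (w + 2)*(w + 3)*(w^2 - 3*w - 10) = (w - 5)*(w + 2)*(w + 3)*(w + 2)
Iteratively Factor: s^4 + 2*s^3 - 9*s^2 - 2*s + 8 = (s - 1)*(s^3 + 3*s^2 - 6*s - 8) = (s - 1)*(s + 1)*(s^2 + 2*s - 8) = (s - 2)*(s - 1)*(s + 1)*(s + 4)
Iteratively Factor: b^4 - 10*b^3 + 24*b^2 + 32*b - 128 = (b + 2)*(b^3 - 12*b^2 + 48*b - 64) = (b - 4)*(b + 2)*(b^2 - 8*b + 16) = (b - 4)^2*(b + 2)*(b - 4)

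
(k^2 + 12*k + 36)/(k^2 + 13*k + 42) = (k + 6)/(k + 7)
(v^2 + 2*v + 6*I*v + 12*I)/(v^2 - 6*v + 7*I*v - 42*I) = (v^2 + v*(2 + 6*I) + 12*I)/(v^2 + v*(-6 + 7*I) - 42*I)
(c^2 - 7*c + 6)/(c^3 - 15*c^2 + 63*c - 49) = (c - 6)/(c^2 - 14*c + 49)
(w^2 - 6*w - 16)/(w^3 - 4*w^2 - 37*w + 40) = (w + 2)/(w^2 + 4*w - 5)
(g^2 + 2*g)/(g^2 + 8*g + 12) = g/(g + 6)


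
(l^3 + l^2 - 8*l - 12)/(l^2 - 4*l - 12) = (l^2 - l - 6)/(l - 6)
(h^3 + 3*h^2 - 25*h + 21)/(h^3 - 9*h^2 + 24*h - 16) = (h^2 + 4*h - 21)/(h^2 - 8*h + 16)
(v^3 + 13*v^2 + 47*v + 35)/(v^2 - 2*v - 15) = (v^3 + 13*v^2 + 47*v + 35)/(v^2 - 2*v - 15)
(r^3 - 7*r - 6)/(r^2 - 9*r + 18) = (r^2 + 3*r + 2)/(r - 6)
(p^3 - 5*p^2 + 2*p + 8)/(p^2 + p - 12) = (p^3 - 5*p^2 + 2*p + 8)/(p^2 + p - 12)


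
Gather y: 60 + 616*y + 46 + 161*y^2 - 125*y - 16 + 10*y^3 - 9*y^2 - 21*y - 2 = 10*y^3 + 152*y^2 + 470*y + 88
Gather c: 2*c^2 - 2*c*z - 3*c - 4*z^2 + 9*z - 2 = 2*c^2 + c*(-2*z - 3) - 4*z^2 + 9*z - 2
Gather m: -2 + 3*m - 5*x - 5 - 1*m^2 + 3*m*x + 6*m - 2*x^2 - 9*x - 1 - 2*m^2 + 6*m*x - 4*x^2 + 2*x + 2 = -3*m^2 + m*(9*x + 9) - 6*x^2 - 12*x - 6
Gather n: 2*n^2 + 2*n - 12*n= 2*n^2 - 10*n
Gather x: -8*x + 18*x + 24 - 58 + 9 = 10*x - 25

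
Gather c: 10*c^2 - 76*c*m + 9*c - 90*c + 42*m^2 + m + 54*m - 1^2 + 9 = 10*c^2 + c*(-76*m - 81) + 42*m^2 + 55*m + 8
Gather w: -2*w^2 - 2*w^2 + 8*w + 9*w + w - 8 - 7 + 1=-4*w^2 + 18*w - 14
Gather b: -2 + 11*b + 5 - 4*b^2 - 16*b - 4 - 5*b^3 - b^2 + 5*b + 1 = -5*b^3 - 5*b^2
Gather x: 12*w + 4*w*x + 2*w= 4*w*x + 14*w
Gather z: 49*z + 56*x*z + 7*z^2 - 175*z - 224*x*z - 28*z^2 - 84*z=-21*z^2 + z*(-168*x - 210)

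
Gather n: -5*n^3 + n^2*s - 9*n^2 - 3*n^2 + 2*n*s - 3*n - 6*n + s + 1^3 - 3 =-5*n^3 + n^2*(s - 12) + n*(2*s - 9) + s - 2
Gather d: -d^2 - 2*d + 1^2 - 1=-d^2 - 2*d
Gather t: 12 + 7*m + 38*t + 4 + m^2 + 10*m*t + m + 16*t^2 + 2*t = m^2 + 8*m + 16*t^2 + t*(10*m + 40) + 16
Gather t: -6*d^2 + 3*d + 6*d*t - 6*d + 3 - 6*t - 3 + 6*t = -6*d^2 + 6*d*t - 3*d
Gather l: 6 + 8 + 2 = 16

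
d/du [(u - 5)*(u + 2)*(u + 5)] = 3*u^2 + 4*u - 25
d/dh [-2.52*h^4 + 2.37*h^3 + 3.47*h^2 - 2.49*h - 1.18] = -10.08*h^3 + 7.11*h^2 + 6.94*h - 2.49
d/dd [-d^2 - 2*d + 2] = -2*d - 2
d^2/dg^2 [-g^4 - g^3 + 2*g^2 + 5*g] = -12*g^2 - 6*g + 4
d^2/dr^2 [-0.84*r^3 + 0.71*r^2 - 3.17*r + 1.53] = 1.42 - 5.04*r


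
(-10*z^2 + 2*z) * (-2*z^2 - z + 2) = 20*z^4 + 6*z^3 - 22*z^2 + 4*z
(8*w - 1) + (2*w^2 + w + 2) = 2*w^2 + 9*w + 1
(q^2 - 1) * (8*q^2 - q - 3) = 8*q^4 - q^3 - 11*q^2 + q + 3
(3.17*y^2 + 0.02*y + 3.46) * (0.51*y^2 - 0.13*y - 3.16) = 1.6167*y^4 - 0.4019*y^3 - 8.2552*y^2 - 0.513*y - 10.9336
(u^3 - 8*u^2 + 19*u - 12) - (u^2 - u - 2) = u^3 - 9*u^2 + 20*u - 10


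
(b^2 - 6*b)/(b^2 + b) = (b - 6)/(b + 1)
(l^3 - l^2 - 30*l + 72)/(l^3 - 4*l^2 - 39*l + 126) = (l - 4)/(l - 7)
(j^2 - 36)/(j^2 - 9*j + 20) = (j^2 - 36)/(j^2 - 9*j + 20)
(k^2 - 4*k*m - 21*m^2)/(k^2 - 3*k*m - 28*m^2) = (k + 3*m)/(k + 4*m)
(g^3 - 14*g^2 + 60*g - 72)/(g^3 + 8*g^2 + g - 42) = (g^2 - 12*g + 36)/(g^2 + 10*g + 21)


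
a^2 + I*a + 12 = (a - 3*I)*(a + 4*I)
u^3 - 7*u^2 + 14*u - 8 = (u - 4)*(u - 2)*(u - 1)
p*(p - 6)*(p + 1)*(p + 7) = p^4 + 2*p^3 - 41*p^2 - 42*p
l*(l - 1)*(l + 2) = l^3 + l^2 - 2*l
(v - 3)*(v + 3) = v^2 - 9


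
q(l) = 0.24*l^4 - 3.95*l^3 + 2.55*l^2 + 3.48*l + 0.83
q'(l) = 0.96*l^3 - 11.85*l^2 + 5.1*l + 3.48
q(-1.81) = 28.88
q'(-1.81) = -50.27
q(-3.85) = 303.37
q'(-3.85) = -246.59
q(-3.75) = 279.40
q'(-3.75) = -232.91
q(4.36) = -176.18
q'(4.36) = -119.98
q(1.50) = -0.33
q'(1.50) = -12.29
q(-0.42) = 0.12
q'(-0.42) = -0.82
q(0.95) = 3.25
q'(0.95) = -1.55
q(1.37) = 1.07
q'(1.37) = -9.31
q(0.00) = 0.83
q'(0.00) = 3.48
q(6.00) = -428.65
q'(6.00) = -185.16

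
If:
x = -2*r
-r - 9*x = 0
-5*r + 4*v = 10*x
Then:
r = 0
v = 0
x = 0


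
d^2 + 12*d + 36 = (d + 6)^2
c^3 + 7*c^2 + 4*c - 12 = (c - 1)*(c + 2)*(c + 6)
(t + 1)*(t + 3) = t^2 + 4*t + 3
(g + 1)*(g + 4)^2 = g^3 + 9*g^2 + 24*g + 16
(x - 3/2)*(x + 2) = x^2 + x/2 - 3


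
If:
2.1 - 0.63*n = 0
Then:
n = 3.33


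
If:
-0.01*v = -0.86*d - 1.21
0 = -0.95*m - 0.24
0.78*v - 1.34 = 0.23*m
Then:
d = -1.39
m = -0.25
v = 1.64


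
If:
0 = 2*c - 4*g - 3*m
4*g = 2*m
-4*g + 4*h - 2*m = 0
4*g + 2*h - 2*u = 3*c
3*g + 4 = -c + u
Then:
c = -40/23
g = -8/23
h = -16/23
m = -16/23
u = 28/23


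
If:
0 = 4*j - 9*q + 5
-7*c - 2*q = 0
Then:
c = -2*q/7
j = 9*q/4 - 5/4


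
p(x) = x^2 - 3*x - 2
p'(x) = 2*x - 3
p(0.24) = -2.66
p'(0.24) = -2.52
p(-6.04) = 52.60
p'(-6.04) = -15.08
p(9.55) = 60.55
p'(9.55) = 16.10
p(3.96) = 1.80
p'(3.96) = 4.92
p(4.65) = 5.67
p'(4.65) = 6.30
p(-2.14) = 9.00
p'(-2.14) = -7.28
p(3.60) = 0.16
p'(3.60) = 4.20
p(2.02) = -3.98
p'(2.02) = 1.04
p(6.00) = 16.00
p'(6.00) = 9.00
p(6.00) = 16.00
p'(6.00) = 9.00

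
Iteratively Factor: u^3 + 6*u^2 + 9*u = (u + 3)*(u^2 + 3*u) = (u + 3)^2*(u)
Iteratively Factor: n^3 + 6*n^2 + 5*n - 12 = (n + 4)*(n^2 + 2*n - 3) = (n + 3)*(n + 4)*(n - 1)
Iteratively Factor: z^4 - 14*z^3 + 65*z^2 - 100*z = (z - 4)*(z^3 - 10*z^2 + 25*z) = z*(z - 4)*(z^2 - 10*z + 25) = z*(z - 5)*(z - 4)*(z - 5)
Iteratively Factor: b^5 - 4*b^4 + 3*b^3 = (b)*(b^4 - 4*b^3 + 3*b^2) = b*(b - 1)*(b^3 - 3*b^2) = b^2*(b - 1)*(b^2 - 3*b) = b^2*(b - 3)*(b - 1)*(b)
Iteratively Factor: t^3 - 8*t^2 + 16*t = (t)*(t^2 - 8*t + 16) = t*(t - 4)*(t - 4)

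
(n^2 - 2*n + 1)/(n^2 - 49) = (n^2 - 2*n + 1)/(n^2 - 49)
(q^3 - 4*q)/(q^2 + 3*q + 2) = q*(q - 2)/(q + 1)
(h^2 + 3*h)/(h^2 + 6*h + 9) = h/(h + 3)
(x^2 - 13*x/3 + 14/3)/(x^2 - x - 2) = (x - 7/3)/(x + 1)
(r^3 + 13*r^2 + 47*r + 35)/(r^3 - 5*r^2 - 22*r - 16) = (r^2 + 12*r + 35)/(r^2 - 6*r - 16)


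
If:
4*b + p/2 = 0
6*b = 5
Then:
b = 5/6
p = -20/3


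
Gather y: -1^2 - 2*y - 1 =-2*y - 2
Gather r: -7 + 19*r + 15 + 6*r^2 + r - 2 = 6*r^2 + 20*r + 6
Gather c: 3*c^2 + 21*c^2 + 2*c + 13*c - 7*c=24*c^2 + 8*c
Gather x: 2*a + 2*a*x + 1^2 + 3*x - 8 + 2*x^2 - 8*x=2*a + 2*x^2 + x*(2*a - 5) - 7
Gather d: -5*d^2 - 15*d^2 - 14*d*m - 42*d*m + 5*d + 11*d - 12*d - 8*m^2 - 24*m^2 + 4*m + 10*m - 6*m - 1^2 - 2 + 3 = -20*d^2 + d*(4 - 56*m) - 32*m^2 + 8*m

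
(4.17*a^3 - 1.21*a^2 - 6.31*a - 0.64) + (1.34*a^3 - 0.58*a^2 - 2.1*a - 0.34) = 5.51*a^3 - 1.79*a^2 - 8.41*a - 0.98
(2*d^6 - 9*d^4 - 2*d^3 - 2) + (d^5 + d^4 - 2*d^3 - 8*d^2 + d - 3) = 2*d^6 + d^5 - 8*d^4 - 4*d^3 - 8*d^2 + d - 5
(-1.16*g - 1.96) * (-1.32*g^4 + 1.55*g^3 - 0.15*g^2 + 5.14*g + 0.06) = 1.5312*g^5 + 0.7892*g^4 - 2.864*g^3 - 5.6684*g^2 - 10.144*g - 0.1176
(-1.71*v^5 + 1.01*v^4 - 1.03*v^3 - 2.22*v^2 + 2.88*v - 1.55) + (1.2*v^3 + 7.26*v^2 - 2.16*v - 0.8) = -1.71*v^5 + 1.01*v^4 + 0.17*v^3 + 5.04*v^2 + 0.72*v - 2.35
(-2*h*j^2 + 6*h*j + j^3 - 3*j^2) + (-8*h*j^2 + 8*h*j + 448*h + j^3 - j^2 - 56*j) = -10*h*j^2 + 14*h*j + 448*h + 2*j^3 - 4*j^2 - 56*j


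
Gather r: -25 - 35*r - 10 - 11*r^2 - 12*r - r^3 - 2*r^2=-r^3 - 13*r^2 - 47*r - 35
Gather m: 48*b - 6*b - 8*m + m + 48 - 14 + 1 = 42*b - 7*m + 35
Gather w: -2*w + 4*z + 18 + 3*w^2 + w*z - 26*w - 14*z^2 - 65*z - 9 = 3*w^2 + w*(z - 28) - 14*z^2 - 61*z + 9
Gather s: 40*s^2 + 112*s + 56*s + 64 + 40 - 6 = 40*s^2 + 168*s + 98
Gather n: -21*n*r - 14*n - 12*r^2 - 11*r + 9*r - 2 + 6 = n*(-21*r - 14) - 12*r^2 - 2*r + 4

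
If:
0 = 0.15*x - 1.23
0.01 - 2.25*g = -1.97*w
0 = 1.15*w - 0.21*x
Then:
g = 1.32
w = 1.50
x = 8.20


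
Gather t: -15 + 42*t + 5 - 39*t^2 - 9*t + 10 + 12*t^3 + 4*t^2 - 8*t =12*t^3 - 35*t^2 + 25*t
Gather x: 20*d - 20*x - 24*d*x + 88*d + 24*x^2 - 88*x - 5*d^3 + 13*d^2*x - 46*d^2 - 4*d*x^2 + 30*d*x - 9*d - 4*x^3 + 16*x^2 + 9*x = -5*d^3 - 46*d^2 + 99*d - 4*x^3 + x^2*(40 - 4*d) + x*(13*d^2 + 6*d - 99)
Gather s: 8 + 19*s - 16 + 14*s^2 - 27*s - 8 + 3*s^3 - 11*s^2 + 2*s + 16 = 3*s^3 + 3*s^2 - 6*s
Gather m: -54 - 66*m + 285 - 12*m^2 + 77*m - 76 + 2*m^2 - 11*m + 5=160 - 10*m^2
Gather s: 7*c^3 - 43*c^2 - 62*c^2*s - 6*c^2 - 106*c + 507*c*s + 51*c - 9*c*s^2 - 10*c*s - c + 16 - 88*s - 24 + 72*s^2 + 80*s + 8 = 7*c^3 - 49*c^2 - 56*c + s^2*(72 - 9*c) + s*(-62*c^2 + 497*c - 8)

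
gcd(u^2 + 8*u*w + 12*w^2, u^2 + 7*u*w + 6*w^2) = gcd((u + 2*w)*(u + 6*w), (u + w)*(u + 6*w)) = u + 6*w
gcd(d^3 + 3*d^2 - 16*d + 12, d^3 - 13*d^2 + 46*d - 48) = d - 2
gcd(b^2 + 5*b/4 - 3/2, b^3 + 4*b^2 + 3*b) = 1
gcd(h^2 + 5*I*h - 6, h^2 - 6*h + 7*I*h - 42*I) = 1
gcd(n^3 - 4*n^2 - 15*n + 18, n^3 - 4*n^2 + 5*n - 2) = n - 1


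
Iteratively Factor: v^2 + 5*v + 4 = (v + 4)*(v + 1)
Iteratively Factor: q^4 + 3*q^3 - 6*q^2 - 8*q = (q + 4)*(q^3 - q^2 - 2*q) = (q - 2)*(q + 4)*(q^2 + q) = (q - 2)*(q + 1)*(q + 4)*(q)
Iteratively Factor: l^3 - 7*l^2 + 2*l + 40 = (l - 4)*(l^2 - 3*l - 10) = (l - 4)*(l + 2)*(l - 5)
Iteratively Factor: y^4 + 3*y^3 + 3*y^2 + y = (y + 1)*(y^3 + 2*y^2 + y) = y*(y + 1)*(y^2 + 2*y + 1) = y*(y + 1)^2*(y + 1)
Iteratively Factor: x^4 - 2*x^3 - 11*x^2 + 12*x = (x - 4)*(x^3 + 2*x^2 - 3*x) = x*(x - 4)*(x^2 + 2*x - 3) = x*(x - 4)*(x - 1)*(x + 3)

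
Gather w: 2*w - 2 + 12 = 2*w + 10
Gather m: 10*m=10*m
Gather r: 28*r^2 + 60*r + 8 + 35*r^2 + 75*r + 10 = 63*r^2 + 135*r + 18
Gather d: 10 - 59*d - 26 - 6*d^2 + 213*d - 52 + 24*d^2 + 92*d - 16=18*d^2 + 246*d - 84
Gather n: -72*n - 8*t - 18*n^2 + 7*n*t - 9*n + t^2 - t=-18*n^2 + n*(7*t - 81) + t^2 - 9*t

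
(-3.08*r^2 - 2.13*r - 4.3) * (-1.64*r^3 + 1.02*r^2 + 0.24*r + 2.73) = 5.0512*r^5 + 0.351599999999999*r^4 + 4.1402*r^3 - 13.3056*r^2 - 6.8469*r - 11.739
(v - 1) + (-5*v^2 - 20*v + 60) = -5*v^2 - 19*v + 59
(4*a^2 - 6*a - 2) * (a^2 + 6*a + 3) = 4*a^4 + 18*a^3 - 26*a^2 - 30*a - 6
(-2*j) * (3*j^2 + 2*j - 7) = -6*j^3 - 4*j^2 + 14*j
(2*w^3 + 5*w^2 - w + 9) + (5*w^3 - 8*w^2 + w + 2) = 7*w^3 - 3*w^2 + 11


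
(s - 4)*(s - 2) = s^2 - 6*s + 8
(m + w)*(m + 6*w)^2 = m^3 + 13*m^2*w + 48*m*w^2 + 36*w^3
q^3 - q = q*(q - 1)*(q + 1)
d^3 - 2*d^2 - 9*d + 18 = (d - 3)*(d - 2)*(d + 3)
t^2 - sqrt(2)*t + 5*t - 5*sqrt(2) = (t + 5)*(t - sqrt(2))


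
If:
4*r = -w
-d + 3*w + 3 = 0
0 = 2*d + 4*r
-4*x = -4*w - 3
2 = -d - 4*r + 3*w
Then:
No Solution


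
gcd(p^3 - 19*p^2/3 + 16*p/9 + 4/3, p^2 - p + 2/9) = p - 2/3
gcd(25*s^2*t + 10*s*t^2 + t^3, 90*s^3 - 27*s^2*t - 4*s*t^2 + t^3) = 5*s + t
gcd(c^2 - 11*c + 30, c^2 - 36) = c - 6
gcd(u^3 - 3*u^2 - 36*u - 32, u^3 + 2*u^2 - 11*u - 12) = u^2 + 5*u + 4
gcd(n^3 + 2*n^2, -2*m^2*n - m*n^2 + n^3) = n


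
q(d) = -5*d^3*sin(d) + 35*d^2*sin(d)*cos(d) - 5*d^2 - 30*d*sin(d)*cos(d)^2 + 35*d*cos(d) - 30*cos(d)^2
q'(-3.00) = 67.81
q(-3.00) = 42.06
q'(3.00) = 379.49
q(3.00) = -253.86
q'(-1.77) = -101.90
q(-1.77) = -12.53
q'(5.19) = -450.73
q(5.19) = 207.61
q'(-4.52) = -762.02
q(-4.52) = 250.87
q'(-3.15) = 93.76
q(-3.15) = 29.82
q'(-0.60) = 35.33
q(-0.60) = -52.97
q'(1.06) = 6.93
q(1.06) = 10.30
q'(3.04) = 423.88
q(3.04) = -237.79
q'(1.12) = -8.38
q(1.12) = 10.27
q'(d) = -5*d^3*cos(d) - 35*d^2*sin(d)^2 - 15*d^2*sin(d) + 35*d^2*cos(d)^2 + 60*d*sin(d)^2*cos(d) + 70*d*sin(d)*cos(d) - 35*d*sin(d) - 30*d*cos(d)^3 - 10*d - 30*sin(d)*cos(d)^2 + 60*sin(d)*cos(d) + 35*cos(d)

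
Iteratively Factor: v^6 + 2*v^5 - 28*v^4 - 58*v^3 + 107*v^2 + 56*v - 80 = (v - 1)*(v^5 + 3*v^4 - 25*v^3 - 83*v^2 + 24*v + 80) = (v - 5)*(v - 1)*(v^4 + 8*v^3 + 15*v^2 - 8*v - 16) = (v - 5)*(v - 1)*(v + 4)*(v^3 + 4*v^2 - v - 4) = (v - 5)*(v - 1)^2*(v + 4)*(v^2 + 5*v + 4) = (v - 5)*(v - 1)^2*(v + 1)*(v + 4)*(v + 4)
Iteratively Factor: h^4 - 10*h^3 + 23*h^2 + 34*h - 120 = (h - 4)*(h^3 - 6*h^2 - h + 30) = (h - 4)*(h - 3)*(h^2 - 3*h - 10) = (h - 5)*(h - 4)*(h - 3)*(h + 2)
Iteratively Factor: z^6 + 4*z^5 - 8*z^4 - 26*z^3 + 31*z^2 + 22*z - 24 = (z - 1)*(z^5 + 5*z^4 - 3*z^3 - 29*z^2 + 2*z + 24) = (z - 1)*(z + 4)*(z^4 + z^3 - 7*z^2 - z + 6) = (z - 1)^2*(z + 4)*(z^3 + 2*z^2 - 5*z - 6) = (z - 2)*(z - 1)^2*(z + 4)*(z^2 + 4*z + 3) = (z - 2)*(z - 1)^2*(z + 1)*(z + 4)*(z + 3)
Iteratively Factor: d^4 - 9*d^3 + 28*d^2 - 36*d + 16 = (d - 1)*(d^3 - 8*d^2 + 20*d - 16) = (d - 2)*(d - 1)*(d^2 - 6*d + 8) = (d - 2)^2*(d - 1)*(d - 4)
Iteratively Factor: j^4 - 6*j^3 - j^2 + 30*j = (j - 5)*(j^3 - j^2 - 6*j) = j*(j - 5)*(j^2 - j - 6) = j*(j - 5)*(j + 2)*(j - 3)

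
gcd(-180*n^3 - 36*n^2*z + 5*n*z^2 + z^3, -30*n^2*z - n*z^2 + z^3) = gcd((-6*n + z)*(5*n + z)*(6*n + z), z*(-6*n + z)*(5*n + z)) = -30*n^2 - n*z + z^2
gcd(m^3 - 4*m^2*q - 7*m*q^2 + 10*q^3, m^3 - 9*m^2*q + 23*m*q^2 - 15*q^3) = m^2 - 6*m*q + 5*q^2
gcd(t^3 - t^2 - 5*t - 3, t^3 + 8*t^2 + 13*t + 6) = t^2 + 2*t + 1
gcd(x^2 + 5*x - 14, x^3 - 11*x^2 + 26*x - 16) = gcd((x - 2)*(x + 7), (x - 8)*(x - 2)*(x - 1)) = x - 2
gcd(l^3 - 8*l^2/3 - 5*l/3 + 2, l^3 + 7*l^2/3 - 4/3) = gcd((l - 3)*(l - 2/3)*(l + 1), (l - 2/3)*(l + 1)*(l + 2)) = l^2 + l/3 - 2/3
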